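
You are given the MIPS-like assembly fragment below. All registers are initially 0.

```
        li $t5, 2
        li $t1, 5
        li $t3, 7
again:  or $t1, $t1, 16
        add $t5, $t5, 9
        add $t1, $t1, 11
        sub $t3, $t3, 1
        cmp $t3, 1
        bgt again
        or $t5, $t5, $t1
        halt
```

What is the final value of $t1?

135

$t5=2
$t1=5
$t3=7
$t1=5|16=21
$t5=2+9=11
$t1=21+11=32
$t3=7-1=6
cmp $t3, 1  (cmp 6,1)
bgt again: taken
$t1=32|16=48
$t5=11+9=20
$t1=48+11=59
$t3=6-1=5
cmp $t3, 1  (cmp 5,1)
bgt again: taken
$t1=59|16=59
$t5=20+9=29
$t1=59+11=70
$t3=5-1=4
cmp $t3, 1  (cmp 4,1)
bgt again: taken
$t1=70|16=86
$t5=29+9=38
$t1=86+11=97
$t3=4-1=3
cmp $t3, 1  (cmp 3,1)
bgt again: taken
$t1=97|16=113
$t5=38+9=47
$t1=113+11=124
$t3=3-1=2
cmp $t3, 1  (cmp 2,1)
bgt again: taken
$t1=124|16=124
$t5=47+9=56
$t1=124+11=135
$t3=2-1=1
cmp $t3, 1  (cmp 1,1)
bgt again: not taken
$t5=56|135=191
halt.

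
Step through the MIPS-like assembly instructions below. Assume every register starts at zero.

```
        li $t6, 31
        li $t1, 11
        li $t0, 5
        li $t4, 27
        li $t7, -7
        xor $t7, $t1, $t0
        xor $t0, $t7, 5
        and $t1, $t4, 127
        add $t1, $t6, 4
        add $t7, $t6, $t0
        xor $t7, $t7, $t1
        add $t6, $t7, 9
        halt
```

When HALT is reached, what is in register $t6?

18

$t6=31
$t1=11
$t0=5
$t4=27
$t7=-7
$t7=11^5=14
$t0=14^5=11
$t1=27&127=27
$t1=31+4=35
$t7=31+11=42
$t7=42^35=9
$t6=9+9=18
halt.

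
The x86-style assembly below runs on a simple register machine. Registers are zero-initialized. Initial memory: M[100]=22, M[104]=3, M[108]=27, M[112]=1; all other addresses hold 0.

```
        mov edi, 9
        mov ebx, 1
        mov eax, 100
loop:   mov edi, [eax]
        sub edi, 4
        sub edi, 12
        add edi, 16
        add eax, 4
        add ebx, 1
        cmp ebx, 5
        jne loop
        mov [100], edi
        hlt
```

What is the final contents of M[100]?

1

after mov edi, 9: edi=9
after mov ebx, 1: ebx=1
after mov eax, 100: eax=100
after mov edi, [eax]: edi=M[100]=22
after sub edi, 4: edi=22-4=18
after sub edi, 12: edi=18-12=6
after add edi, 16: edi=6+16=22
after add eax, 4: eax=100+4=104
after add ebx, 1: ebx=1+1=2
cmp ebx, 5  (cmp 2,5)
jne loop: taken
after mov edi, [eax]: edi=M[104]=3
after sub edi, 4: edi=3-4=-1
after sub edi, 12: edi=(-1)-12=-13
after add edi, 16: edi=(-13)+16=3
after add eax, 4: eax=104+4=108
after add ebx, 1: ebx=2+1=3
cmp ebx, 5  (cmp 3,5)
jne loop: taken
after mov edi, [eax]: edi=M[108]=27
after sub edi, 4: edi=27-4=23
after sub edi, 12: edi=23-12=11
after add edi, 16: edi=11+16=27
after add eax, 4: eax=108+4=112
after add ebx, 1: ebx=3+1=4
cmp ebx, 5  (cmp 4,5)
jne loop: taken
after mov edi, [eax]: edi=M[112]=1
after sub edi, 4: edi=1-4=-3
after sub edi, 12: edi=(-3)-12=-15
after add edi, 16: edi=(-15)+16=1
after add eax, 4: eax=112+4=116
after add ebx, 1: ebx=4+1=5
cmp ebx, 5  (cmp 5,5)
jne loop: not taken
mov [100], edi → M[100]=1
halt.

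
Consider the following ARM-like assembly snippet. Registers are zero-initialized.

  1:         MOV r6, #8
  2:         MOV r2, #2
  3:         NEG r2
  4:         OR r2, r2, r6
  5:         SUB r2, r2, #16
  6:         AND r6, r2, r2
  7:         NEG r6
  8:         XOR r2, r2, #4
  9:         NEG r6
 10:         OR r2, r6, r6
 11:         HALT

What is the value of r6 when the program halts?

-18

MOV r6, #8 → r6=8
MOV r2, #2 → r2=2
NEG r2 → r2=-(2)=-2
OR r2, r2, r6 → r2=(-2)|8=-2
SUB r2, r2, #16 → r2=(-2)-16=-18
AND r6, r2, r2 → r6=(-18)&(-18)=-18
NEG r6 → r6=-(-18)=18
XOR r2, r2, #4 → r2=(-18)^4=-22
NEG r6 → r6=-(18)=-18
OR r2, r6, r6 → r2=(-18)|(-18)=-18
halt.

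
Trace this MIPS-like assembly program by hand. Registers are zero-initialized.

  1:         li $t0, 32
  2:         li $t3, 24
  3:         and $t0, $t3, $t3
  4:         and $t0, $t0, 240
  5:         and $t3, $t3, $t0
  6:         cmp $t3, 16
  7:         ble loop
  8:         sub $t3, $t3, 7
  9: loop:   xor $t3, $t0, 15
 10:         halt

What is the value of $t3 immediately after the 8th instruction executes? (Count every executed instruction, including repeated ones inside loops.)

31

after li $t0, 32: $t0=32
after li $t3, 24: $t3=24
after and $t0, $t3, $t3: $t0=24&24=24
after and $t0, $t0, 240: $t0=24&240=16
after and $t3, $t3, $t0: $t3=24&16=16
cmp $t3, 16  (cmp 16,16)
ble loop: taken
after xor $t3, $t0, 15: $t3=16^15=31
After step 8: $t3 = 31.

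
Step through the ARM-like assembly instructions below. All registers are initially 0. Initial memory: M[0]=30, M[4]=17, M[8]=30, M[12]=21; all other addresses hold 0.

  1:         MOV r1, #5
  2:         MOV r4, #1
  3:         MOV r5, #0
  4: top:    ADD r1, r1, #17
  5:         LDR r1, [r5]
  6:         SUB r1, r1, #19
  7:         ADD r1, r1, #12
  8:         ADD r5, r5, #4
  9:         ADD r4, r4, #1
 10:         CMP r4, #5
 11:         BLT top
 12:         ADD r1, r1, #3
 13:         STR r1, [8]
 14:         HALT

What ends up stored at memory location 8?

17

after MOV r1, #5: r1=5
after MOV r4, #1: r4=1
after MOV r5, #0: r5=0
after ADD r1, r1, #17: r1=5+17=22
after LDR r1, [r5]: r1=M[0]=30
after SUB r1, r1, #19: r1=30-19=11
after ADD r1, r1, #12: r1=11+12=23
after ADD r5, r5, #4: r5=0+4=4
after ADD r4, r4, #1: r4=1+1=2
CMP r4, #5  (cmp 2,5)
BLT top: taken
after ADD r1, r1, #17: r1=23+17=40
after LDR r1, [r5]: r1=M[4]=17
after SUB r1, r1, #19: r1=17-19=-2
after ADD r1, r1, #12: r1=(-2)+12=10
after ADD r5, r5, #4: r5=4+4=8
after ADD r4, r4, #1: r4=2+1=3
CMP r4, #5  (cmp 3,5)
BLT top: taken
after ADD r1, r1, #17: r1=10+17=27
after LDR r1, [r5]: r1=M[8]=30
after SUB r1, r1, #19: r1=30-19=11
after ADD r1, r1, #12: r1=11+12=23
after ADD r5, r5, #4: r5=8+4=12
after ADD r4, r4, #1: r4=3+1=4
CMP r4, #5  (cmp 4,5)
BLT top: taken
after ADD r1, r1, #17: r1=23+17=40
after LDR r1, [r5]: r1=M[12]=21
after SUB r1, r1, #19: r1=21-19=2
after ADD r1, r1, #12: r1=2+12=14
after ADD r5, r5, #4: r5=12+4=16
after ADD r4, r4, #1: r4=4+1=5
CMP r4, #5  (cmp 5,5)
BLT top: not taken
after ADD r1, r1, #3: r1=14+3=17
STR r1, [8] → M[8]=17
halt.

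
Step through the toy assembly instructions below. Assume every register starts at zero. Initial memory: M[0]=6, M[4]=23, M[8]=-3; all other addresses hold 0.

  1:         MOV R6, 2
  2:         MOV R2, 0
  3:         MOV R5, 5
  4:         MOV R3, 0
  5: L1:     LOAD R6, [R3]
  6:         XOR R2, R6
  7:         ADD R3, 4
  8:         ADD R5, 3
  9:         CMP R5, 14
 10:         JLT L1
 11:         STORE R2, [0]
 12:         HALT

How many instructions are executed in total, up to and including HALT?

MOV R6, 2 → R6=2
MOV R2, 0 → R2=0
MOV R5, 5 → R5=5
MOV R3, 0 → R3=0
LOAD R6, [R3] → R6=M[0]=6
XOR R2, R6 → R2=0^6=6
ADD R3, 4 → R3=0+4=4
ADD R5, 3 → R5=5+3=8
CMP R5, 14  (cmp 8,14)
JLT L1: taken
LOAD R6, [R3] → R6=M[4]=23
XOR R2, R6 → R2=6^23=17
ADD R3, 4 → R3=4+4=8
ADD R5, 3 → R5=8+3=11
CMP R5, 14  (cmp 11,14)
JLT L1: taken
LOAD R6, [R3] → R6=M[8]=-3
XOR R2, R6 → R2=17^(-3)=-20
ADD R3, 4 → R3=8+4=12
ADD R5, 3 → R5=11+3=14
CMP R5, 14  (cmp 14,14)
JLT L1: not taken
STORE R2, [0] → M[0]=-20
halt.
Total executed instructions: 24.

24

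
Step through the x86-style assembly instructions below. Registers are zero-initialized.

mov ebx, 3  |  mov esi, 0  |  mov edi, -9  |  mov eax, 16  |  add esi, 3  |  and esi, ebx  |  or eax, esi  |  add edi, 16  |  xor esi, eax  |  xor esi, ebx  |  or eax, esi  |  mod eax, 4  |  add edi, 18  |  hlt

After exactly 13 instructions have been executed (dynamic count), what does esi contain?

ebx=3
esi=0
edi=-9
eax=16
esi=0+3=3
esi=3&3=3
eax=16|3=19
edi=(-9)+16=7
esi=3^19=16
esi=16^3=19
eax=19|19=19
eax=19%4=3
edi=7+18=25
After step 13: esi = 19.

19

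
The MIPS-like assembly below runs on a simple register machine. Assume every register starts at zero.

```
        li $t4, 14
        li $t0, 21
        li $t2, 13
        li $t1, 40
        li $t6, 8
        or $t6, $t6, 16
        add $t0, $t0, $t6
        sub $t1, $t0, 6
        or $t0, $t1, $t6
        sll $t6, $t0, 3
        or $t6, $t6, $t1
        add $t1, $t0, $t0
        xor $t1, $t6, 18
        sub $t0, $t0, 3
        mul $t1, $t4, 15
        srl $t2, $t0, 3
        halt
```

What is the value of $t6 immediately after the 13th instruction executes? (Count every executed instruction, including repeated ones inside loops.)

$t4=14
$t0=21
$t2=13
$t1=40
$t6=8
$t6=8|16=24
$t0=21+24=45
$t1=45-6=39
$t0=39|24=63
$t6=63<<3=504
$t6=504|39=511
$t1=63+63=126
$t1=511^18=493
After step 13: $t6 = 511.

511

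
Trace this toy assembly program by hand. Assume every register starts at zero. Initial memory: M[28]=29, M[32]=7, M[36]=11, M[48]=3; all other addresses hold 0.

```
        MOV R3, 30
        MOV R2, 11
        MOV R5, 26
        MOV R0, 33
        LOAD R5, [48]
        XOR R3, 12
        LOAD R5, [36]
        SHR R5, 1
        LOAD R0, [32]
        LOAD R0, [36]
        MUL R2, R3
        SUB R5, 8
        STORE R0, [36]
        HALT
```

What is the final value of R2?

198

R3=30
R2=11
R5=26
R0=33
R5=M[48]=3
R3=30^12=18
R5=M[36]=11
R5=11>>1=5
R0=M[32]=7
R0=M[36]=11
R2=11*18=198
R5=5-8=-3
STORE R0, [36] → M[36]=11
halt.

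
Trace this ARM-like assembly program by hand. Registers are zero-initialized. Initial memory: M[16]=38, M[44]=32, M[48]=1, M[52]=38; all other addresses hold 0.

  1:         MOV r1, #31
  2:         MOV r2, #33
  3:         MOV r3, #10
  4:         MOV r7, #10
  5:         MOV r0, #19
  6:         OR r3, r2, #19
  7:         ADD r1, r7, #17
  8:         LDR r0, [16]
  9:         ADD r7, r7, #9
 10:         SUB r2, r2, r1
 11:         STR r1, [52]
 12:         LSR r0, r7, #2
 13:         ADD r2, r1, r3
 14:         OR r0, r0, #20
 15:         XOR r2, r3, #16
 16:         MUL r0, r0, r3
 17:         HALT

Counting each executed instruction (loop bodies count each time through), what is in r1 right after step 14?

r1=31
r2=33
r3=10
r7=10
r0=19
r3=33|19=51
r1=10+17=27
r0=M[16]=38
r7=10+9=19
r2=33-27=6
STR r1, [52] → M[52]=27
r0=19>>2=4
r2=27+51=78
r0=4|20=20
After step 14: r1 = 27.

27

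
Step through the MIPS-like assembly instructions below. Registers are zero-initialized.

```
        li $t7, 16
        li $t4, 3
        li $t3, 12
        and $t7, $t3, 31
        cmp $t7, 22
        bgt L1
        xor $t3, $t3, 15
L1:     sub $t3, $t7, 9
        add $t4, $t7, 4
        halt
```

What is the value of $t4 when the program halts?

16

li $t7, 16 → $t7=16
li $t4, 3 → $t4=3
li $t3, 12 → $t3=12
and $t7, $t3, 31 → $t7=12&31=12
cmp $t7, 22  (cmp 12,22)
bgt L1: not taken
xor $t3, $t3, 15 → $t3=12^15=3
sub $t3, $t7, 9 → $t3=12-9=3
add $t4, $t7, 4 → $t4=12+4=16
halt.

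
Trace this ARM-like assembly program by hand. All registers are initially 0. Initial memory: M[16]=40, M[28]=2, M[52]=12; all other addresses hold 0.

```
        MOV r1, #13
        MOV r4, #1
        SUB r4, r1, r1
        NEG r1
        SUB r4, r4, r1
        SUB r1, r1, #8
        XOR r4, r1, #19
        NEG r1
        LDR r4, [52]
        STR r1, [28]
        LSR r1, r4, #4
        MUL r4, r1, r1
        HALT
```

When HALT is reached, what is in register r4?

0

r1=13
r4=1
r4=13-13=0
r1=-(13)=-13
r4=0-(-13)=13
r1=(-13)-8=-21
r4=(-21)^19=-8
r1=-(-21)=21
r4=M[52]=12
STR r1, [28] → M[28]=21
r1=12>>4=0
r4=0*0=0
halt.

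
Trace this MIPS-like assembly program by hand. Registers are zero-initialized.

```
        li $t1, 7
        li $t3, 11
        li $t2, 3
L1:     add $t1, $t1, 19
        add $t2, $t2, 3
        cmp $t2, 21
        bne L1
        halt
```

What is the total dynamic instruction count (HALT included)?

28

$t1=7
$t3=11
$t2=3
$t1=7+19=26
$t2=3+3=6
cmp $t2, 21  (cmp 6,21)
bne L1: taken
$t1=26+19=45
$t2=6+3=9
cmp $t2, 21  (cmp 9,21)
bne L1: taken
$t1=45+19=64
$t2=9+3=12
cmp $t2, 21  (cmp 12,21)
bne L1: taken
$t1=64+19=83
$t2=12+3=15
cmp $t2, 21  (cmp 15,21)
bne L1: taken
$t1=83+19=102
$t2=15+3=18
cmp $t2, 21  (cmp 18,21)
bne L1: taken
$t1=102+19=121
$t2=18+3=21
cmp $t2, 21  (cmp 21,21)
bne L1: not taken
halt.
Total executed instructions: 28.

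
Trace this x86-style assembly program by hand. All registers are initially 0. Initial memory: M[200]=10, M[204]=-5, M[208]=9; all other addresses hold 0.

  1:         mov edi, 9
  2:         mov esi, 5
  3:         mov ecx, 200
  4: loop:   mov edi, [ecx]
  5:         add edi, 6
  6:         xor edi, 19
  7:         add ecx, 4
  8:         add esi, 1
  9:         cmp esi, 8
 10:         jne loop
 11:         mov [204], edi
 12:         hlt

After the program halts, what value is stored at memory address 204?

28

mov edi, 9 → edi=9
mov esi, 5 → esi=5
mov ecx, 200 → ecx=200
mov edi, [ecx] → edi=M[200]=10
add edi, 6 → edi=10+6=16
xor edi, 19 → edi=16^19=3
add ecx, 4 → ecx=200+4=204
add esi, 1 → esi=5+1=6
cmp esi, 8  (cmp 6,8)
jne loop: taken
mov edi, [ecx] → edi=M[204]=-5
add edi, 6 → edi=(-5)+6=1
xor edi, 19 → edi=1^19=18
add ecx, 4 → ecx=204+4=208
add esi, 1 → esi=6+1=7
cmp esi, 8  (cmp 7,8)
jne loop: taken
mov edi, [ecx] → edi=M[208]=9
add edi, 6 → edi=9+6=15
xor edi, 19 → edi=15^19=28
add ecx, 4 → ecx=208+4=212
add esi, 1 → esi=7+1=8
cmp esi, 8  (cmp 8,8)
jne loop: not taken
mov [204], edi → M[204]=28
halt.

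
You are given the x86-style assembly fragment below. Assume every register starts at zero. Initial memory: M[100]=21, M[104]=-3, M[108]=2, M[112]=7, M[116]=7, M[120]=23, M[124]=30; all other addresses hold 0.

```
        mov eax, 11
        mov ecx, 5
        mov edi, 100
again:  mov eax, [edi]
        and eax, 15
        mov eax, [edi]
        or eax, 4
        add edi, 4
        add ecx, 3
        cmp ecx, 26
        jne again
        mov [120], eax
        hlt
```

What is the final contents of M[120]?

30

after mov eax, 11: eax=11
after mov ecx, 5: ecx=5
after mov edi, 100: edi=100
after mov eax, [edi]: eax=M[100]=21
after and eax, 15: eax=21&15=5
after mov eax, [edi]: eax=M[100]=21
after or eax, 4: eax=21|4=21
after add edi, 4: edi=100+4=104
after add ecx, 3: ecx=5+3=8
cmp ecx, 26  (cmp 8,26)
jne again: taken
after mov eax, [edi]: eax=M[104]=-3
after and eax, 15: eax=(-3)&15=13
after mov eax, [edi]: eax=M[104]=-3
after or eax, 4: eax=(-3)|4=-3
after add edi, 4: edi=104+4=108
after add ecx, 3: ecx=8+3=11
cmp ecx, 26  (cmp 11,26)
jne again: taken
after mov eax, [edi]: eax=M[108]=2
after and eax, 15: eax=2&15=2
after mov eax, [edi]: eax=M[108]=2
after or eax, 4: eax=2|4=6
after add edi, 4: edi=108+4=112
after add ecx, 3: ecx=11+3=14
cmp ecx, 26  (cmp 14,26)
jne again: taken
after mov eax, [edi]: eax=M[112]=7
after and eax, 15: eax=7&15=7
after mov eax, [edi]: eax=M[112]=7
after or eax, 4: eax=7|4=7
after add edi, 4: edi=112+4=116
after add ecx, 3: ecx=14+3=17
cmp ecx, 26  (cmp 17,26)
jne again: taken
after mov eax, [edi]: eax=M[116]=7
after and eax, 15: eax=7&15=7
after mov eax, [edi]: eax=M[116]=7
after or eax, 4: eax=7|4=7
after add edi, 4: edi=116+4=120
after add ecx, 3: ecx=17+3=20
cmp ecx, 26  (cmp 20,26)
jne again: taken
after mov eax, [edi]: eax=M[120]=23
after and eax, 15: eax=23&15=7
after mov eax, [edi]: eax=M[120]=23
after or eax, 4: eax=23|4=23
after add edi, 4: edi=120+4=124
after add ecx, 3: ecx=20+3=23
cmp ecx, 26  (cmp 23,26)
jne again: taken
after mov eax, [edi]: eax=M[124]=30
after and eax, 15: eax=30&15=14
after mov eax, [edi]: eax=M[124]=30
after or eax, 4: eax=30|4=30
after add edi, 4: edi=124+4=128
after add ecx, 3: ecx=23+3=26
cmp ecx, 26  (cmp 26,26)
jne again: not taken
mov [120], eax → M[120]=30
halt.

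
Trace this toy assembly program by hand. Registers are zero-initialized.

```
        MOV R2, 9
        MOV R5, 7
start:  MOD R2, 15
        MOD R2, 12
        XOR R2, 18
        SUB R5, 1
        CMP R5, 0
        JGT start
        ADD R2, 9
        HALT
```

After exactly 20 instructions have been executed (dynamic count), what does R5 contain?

4

R2=9
R5=7
R2=9%15=9
R2=9%12=9
R2=9^18=27
R5=7-1=6
CMP R5, 0  (cmp 6,0)
JGT start: taken
R2=27%15=12
R2=12%12=0
R2=0^18=18
R5=6-1=5
CMP R5, 0  (cmp 5,0)
JGT start: taken
R2=18%15=3
R2=3%12=3
R2=3^18=17
R5=5-1=4
CMP R5, 0  (cmp 4,0)
JGT start: taken
After step 20: R5 = 4.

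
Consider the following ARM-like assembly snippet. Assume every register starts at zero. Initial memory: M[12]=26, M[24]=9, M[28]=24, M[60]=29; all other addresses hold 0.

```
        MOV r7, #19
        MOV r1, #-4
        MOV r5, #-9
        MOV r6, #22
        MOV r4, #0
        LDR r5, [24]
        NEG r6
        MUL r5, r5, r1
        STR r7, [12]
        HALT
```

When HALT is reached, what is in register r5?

-36

after MOV r7, #19: r7=19
after MOV r1, #-4: r1=-4
after MOV r5, #-9: r5=-9
after MOV r6, #22: r6=22
after MOV r4, #0: r4=0
after LDR r5, [24]: r5=M[24]=9
after NEG r6: r6=-(22)=-22
after MUL r5, r5, r1: r5=9*(-4)=-36
STR r7, [12] → M[12]=19
halt.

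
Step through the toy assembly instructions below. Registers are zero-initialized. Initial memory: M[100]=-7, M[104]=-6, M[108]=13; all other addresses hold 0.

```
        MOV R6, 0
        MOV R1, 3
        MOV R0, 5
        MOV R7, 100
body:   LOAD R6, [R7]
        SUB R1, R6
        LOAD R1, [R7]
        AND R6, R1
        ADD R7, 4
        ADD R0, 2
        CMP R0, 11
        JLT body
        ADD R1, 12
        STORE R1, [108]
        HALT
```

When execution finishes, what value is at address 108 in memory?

25

R6=0
R1=3
R0=5
R7=100
R6=M[100]=-7
R1=3-(-7)=10
R1=M[100]=-7
R6=(-7)&(-7)=-7
R7=100+4=104
R0=5+2=7
CMP R0, 11  (cmp 7,11)
JLT body: taken
R6=M[104]=-6
R1=(-7)-(-6)=-1
R1=M[104]=-6
R6=(-6)&(-6)=-6
R7=104+4=108
R0=7+2=9
CMP R0, 11  (cmp 9,11)
JLT body: taken
R6=M[108]=13
R1=(-6)-13=-19
R1=M[108]=13
R6=13&13=13
R7=108+4=112
R0=9+2=11
CMP R0, 11  (cmp 11,11)
JLT body: not taken
R1=13+12=25
STORE R1, [108] → M[108]=25
halt.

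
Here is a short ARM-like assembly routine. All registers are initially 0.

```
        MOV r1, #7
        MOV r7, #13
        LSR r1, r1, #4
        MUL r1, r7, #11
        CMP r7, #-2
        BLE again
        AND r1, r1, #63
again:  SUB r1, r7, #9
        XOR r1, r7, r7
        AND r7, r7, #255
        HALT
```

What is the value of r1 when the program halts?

0

MOV r1, #7 → r1=7
MOV r7, #13 → r7=13
LSR r1, r1, #4 → r1=7>>4=0
MUL r1, r7, #11 → r1=13*11=143
CMP r7, #-2  (cmp 13,-2)
BLE again: not taken
AND r1, r1, #63 → r1=143&63=15
SUB r1, r7, #9 → r1=13-9=4
XOR r1, r7, r7 → r1=13^13=0
AND r7, r7, #255 → r7=13&255=13
halt.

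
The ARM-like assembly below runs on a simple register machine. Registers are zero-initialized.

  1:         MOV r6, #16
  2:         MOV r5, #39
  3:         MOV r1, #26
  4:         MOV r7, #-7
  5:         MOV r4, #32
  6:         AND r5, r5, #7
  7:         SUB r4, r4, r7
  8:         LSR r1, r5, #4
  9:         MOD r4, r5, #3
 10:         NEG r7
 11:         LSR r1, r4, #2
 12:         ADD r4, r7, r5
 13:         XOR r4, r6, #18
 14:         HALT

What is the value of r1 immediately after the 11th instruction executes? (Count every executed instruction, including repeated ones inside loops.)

MOV r6, #16 → r6=16
MOV r5, #39 → r5=39
MOV r1, #26 → r1=26
MOV r7, #-7 → r7=-7
MOV r4, #32 → r4=32
AND r5, r5, #7 → r5=39&7=7
SUB r4, r4, r7 → r4=32-(-7)=39
LSR r1, r5, #4 → r1=7>>4=0
MOD r4, r5, #3 → r4=7%3=1
NEG r7 → r7=-(-7)=7
LSR r1, r4, #2 → r1=1>>2=0
After step 11: r1 = 0.

0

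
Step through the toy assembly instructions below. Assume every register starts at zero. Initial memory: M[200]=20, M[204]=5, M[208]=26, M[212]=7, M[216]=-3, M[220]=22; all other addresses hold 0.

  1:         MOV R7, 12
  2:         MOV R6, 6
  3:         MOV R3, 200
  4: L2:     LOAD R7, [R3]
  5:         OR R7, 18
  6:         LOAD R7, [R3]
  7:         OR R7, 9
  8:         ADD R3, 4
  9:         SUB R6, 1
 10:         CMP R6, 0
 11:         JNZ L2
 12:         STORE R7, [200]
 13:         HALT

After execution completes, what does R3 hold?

224

MOV R7, 12 → R7=12
MOV R6, 6 → R6=6
MOV R3, 200 → R3=200
LOAD R7, [R3] → R7=M[200]=20
OR R7, 18 → R7=20|18=22
LOAD R7, [R3] → R7=M[200]=20
OR R7, 9 → R7=20|9=29
ADD R3, 4 → R3=200+4=204
SUB R6, 1 → R6=6-1=5
CMP R6, 0  (cmp 5,0)
JNZ L2: taken
LOAD R7, [R3] → R7=M[204]=5
OR R7, 18 → R7=5|18=23
LOAD R7, [R3] → R7=M[204]=5
OR R7, 9 → R7=5|9=13
ADD R3, 4 → R3=204+4=208
SUB R6, 1 → R6=5-1=4
CMP R6, 0  (cmp 4,0)
JNZ L2: taken
LOAD R7, [R3] → R7=M[208]=26
OR R7, 18 → R7=26|18=26
LOAD R7, [R3] → R7=M[208]=26
OR R7, 9 → R7=26|9=27
ADD R3, 4 → R3=208+4=212
SUB R6, 1 → R6=4-1=3
CMP R6, 0  (cmp 3,0)
JNZ L2: taken
LOAD R7, [R3] → R7=M[212]=7
OR R7, 18 → R7=7|18=23
LOAD R7, [R3] → R7=M[212]=7
OR R7, 9 → R7=7|9=15
ADD R3, 4 → R3=212+4=216
SUB R6, 1 → R6=3-1=2
CMP R6, 0  (cmp 2,0)
JNZ L2: taken
LOAD R7, [R3] → R7=M[216]=-3
OR R7, 18 → R7=(-3)|18=-1
LOAD R7, [R3] → R7=M[216]=-3
OR R7, 9 → R7=(-3)|9=-3
ADD R3, 4 → R3=216+4=220
SUB R6, 1 → R6=2-1=1
CMP R6, 0  (cmp 1,0)
JNZ L2: taken
LOAD R7, [R3] → R7=M[220]=22
OR R7, 18 → R7=22|18=22
LOAD R7, [R3] → R7=M[220]=22
OR R7, 9 → R7=22|9=31
ADD R3, 4 → R3=220+4=224
SUB R6, 1 → R6=1-1=0
CMP R6, 0  (cmp 0,0)
JNZ L2: not taken
STORE R7, [200] → M[200]=31
halt.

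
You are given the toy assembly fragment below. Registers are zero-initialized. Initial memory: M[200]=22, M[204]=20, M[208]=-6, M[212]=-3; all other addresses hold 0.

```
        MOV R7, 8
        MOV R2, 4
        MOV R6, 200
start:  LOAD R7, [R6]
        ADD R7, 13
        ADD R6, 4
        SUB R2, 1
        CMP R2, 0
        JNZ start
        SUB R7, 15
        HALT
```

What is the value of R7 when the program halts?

after MOV R7, 8: R7=8
after MOV R2, 4: R2=4
after MOV R6, 200: R6=200
after LOAD R7, [R6]: R7=M[200]=22
after ADD R7, 13: R7=22+13=35
after ADD R6, 4: R6=200+4=204
after SUB R2, 1: R2=4-1=3
CMP R2, 0  (cmp 3,0)
JNZ start: taken
after LOAD R7, [R6]: R7=M[204]=20
after ADD R7, 13: R7=20+13=33
after ADD R6, 4: R6=204+4=208
after SUB R2, 1: R2=3-1=2
CMP R2, 0  (cmp 2,0)
JNZ start: taken
after LOAD R7, [R6]: R7=M[208]=-6
after ADD R7, 13: R7=(-6)+13=7
after ADD R6, 4: R6=208+4=212
after SUB R2, 1: R2=2-1=1
CMP R2, 0  (cmp 1,0)
JNZ start: taken
after LOAD R7, [R6]: R7=M[212]=-3
after ADD R7, 13: R7=(-3)+13=10
after ADD R6, 4: R6=212+4=216
after SUB R2, 1: R2=1-1=0
CMP R2, 0  (cmp 0,0)
JNZ start: not taken
after SUB R7, 15: R7=10-15=-5
halt.

-5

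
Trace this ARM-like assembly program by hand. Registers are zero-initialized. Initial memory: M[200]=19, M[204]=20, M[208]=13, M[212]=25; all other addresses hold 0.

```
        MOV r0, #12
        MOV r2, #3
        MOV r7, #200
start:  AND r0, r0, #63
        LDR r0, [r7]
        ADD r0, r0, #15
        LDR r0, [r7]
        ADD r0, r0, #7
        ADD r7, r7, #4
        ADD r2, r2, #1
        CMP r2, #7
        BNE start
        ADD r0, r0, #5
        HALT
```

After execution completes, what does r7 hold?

after MOV r0, #12: r0=12
after MOV r2, #3: r2=3
after MOV r7, #200: r7=200
after AND r0, r0, #63: r0=12&63=12
after LDR r0, [r7]: r0=M[200]=19
after ADD r0, r0, #15: r0=19+15=34
after LDR r0, [r7]: r0=M[200]=19
after ADD r0, r0, #7: r0=19+7=26
after ADD r7, r7, #4: r7=200+4=204
after ADD r2, r2, #1: r2=3+1=4
CMP r2, #7  (cmp 4,7)
BNE start: taken
after AND r0, r0, #63: r0=26&63=26
after LDR r0, [r7]: r0=M[204]=20
after ADD r0, r0, #15: r0=20+15=35
after LDR r0, [r7]: r0=M[204]=20
after ADD r0, r0, #7: r0=20+7=27
after ADD r7, r7, #4: r7=204+4=208
after ADD r2, r2, #1: r2=4+1=5
CMP r2, #7  (cmp 5,7)
BNE start: taken
after AND r0, r0, #63: r0=27&63=27
after LDR r0, [r7]: r0=M[208]=13
after ADD r0, r0, #15: r0=13+15=28
after LDR r0, [r7]: r0=M[208]=13
after ADD r0, r0, #7: r0=13+7=20
after ADD r7, r7, #4: r7=208+4=212
after ADD r2, r2, #1: r2=5+1=6
CMP r2, #7  (cmp 6,7)
BNE start: taken
after AND r0, r0, #63: r0=20&63=20
after LDR r0, [r7]: r0=M[212]=25
after ADD r0, r0, #15: r0=25+15=40
after LDR r0, [r7]: r0=M[212]=25
after ADD r0, r0, #7: r0=25+7=32
after ADD r7, r7, #4: r7=212+4=216
after ADD r2, r2, #1: r2=6+1=7
CMP r2, #7  (cmp 7,7)
BNE start: not taken
after ADD r0, r0, #5: r0=32+5=37
halt.

216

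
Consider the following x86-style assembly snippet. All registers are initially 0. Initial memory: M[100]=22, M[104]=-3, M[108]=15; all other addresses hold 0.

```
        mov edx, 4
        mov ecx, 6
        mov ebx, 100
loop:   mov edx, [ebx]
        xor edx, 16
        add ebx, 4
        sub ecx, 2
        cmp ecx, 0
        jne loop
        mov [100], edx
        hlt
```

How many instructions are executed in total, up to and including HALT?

after mov edx, 4: edx=4
after mov ecx, 6: ecx=6
after mov ebx, 100: ebx=100
after mov edx, [ebx]: edx=M[100]=22
after xor edx, 16: edx=22^16=6
after add ebx, 4: ebx=100+4=104
after sub ecx, 2: ecx=6-2=4
cmp ecx, 0  (cmp 4,0)
jne loop: taken
after mov edx, [ebx]: edx=M[104]=-3
after xor edx, 16: edx=(-3)^16=-19
after add ebx, 4: ebx=104+4=108
after sub ecx, 2: ecx=4-2=2
cmp ecx, 0  (cmp 2,0)
jne loop: taken
after mov edx, [ebx]: edx=M[108]=15
after xor edx, 16: edx=15^16=31
after add ebx, 4: ebx=108+4=112
after sub ecx, 2: ecx=2-2=0
cmp ecx, 0  (cmp 0,0)
jne loop: not taken
mov [100], edx → M[100]=31
halt.
Total executed instructions: 23.

23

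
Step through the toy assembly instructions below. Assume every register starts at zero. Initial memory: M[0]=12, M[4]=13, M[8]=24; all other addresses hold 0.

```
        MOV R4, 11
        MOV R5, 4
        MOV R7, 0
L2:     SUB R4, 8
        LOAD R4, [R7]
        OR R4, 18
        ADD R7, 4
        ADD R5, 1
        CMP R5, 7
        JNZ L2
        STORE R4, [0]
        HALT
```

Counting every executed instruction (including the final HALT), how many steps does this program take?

MOV R4, 11 → R4=11
MOV R5, 4 → R5=4
MOV R7, 0 → R7=0
SUB R4, 8 → R4=11-8=3
LOAD R4, [R7] → R4=M[0]=12
OR R4, 18 → R4=12|18=30
ADD R7, 4 → R7=0+4=4
ADD R5, 1 → R5=4+1=5
CMP R5, 7  (cmp 5,7)
JNZ L2: taken
SUB R4, 8 → R4=30-8=22
LOAD R4, [R7] → R4=M[4]=13
OR R4, 18 → R4=13|18=31
ADD R7, 4 → R7=4+4=8
ADD R5, 1 → R5=5+1=6
CMP R5, 7  (cmp 6,7)
JNZ L2: taken
SUB R4, 8 → R4=31-8=23
LOAD R4, [R7] → R4=M[8]=24
OR R4, 18 → R4=24|18=26
ADD R7, 4 → R7=8+4=12
ADD R5, 1 → R5=6+1=7
CMP R5, 7  (cmp 7,7)
JNZ L2: not taken
STORE R4, [0] → M[0]=26
halt.
Total executed instructions: 26.

26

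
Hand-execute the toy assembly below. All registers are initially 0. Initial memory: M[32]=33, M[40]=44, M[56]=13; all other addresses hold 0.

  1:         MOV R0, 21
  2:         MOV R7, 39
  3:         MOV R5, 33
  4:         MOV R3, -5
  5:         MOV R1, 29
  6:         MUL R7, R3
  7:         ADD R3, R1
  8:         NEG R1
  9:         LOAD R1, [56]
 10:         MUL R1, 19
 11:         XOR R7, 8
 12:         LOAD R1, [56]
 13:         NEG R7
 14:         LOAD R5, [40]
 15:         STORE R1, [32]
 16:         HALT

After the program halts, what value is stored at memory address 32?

MOV R0, 21 → R0=21
MOV R7, 39 → R7=39
MOV R5, 33 → R5=33
MOV R3, -5 → R3=-5
MOV R1, 29 → R1=29
MUL R7, R3 → R7=39*(-5)=-195
ADD R3, R1 → R3=(-5)+29=24
NEG R1 → R1=-(29)=-29
LOAD R1, [56] → R1=M[56]=13
MUL R1, 19 → R1=13*19=247
XOR R7, 8 → R7=(-195)^8=-203
LOAD R1, [56] → R1=M[56]=13
NEG R7 → R7=-(-203)=203
LOAD R5, [40] → R5=M[40]=44
STORE R1, [32] → M[32]=13
halt.

13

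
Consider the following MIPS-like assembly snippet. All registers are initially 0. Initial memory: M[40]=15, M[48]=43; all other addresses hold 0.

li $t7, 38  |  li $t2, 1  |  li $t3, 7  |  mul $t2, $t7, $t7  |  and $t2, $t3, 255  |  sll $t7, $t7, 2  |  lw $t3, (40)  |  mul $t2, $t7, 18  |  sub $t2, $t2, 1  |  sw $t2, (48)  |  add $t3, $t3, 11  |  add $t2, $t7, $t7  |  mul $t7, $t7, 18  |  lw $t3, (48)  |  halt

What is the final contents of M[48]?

2735

li $t7, 38 → $t7=38
li $t2, 1 → $t2=1
li $t3, 7 → $t3=7
mul $t2, $t7, $t7 → $t2=38*38=1444
and $t2, $t3, 255 → $t2=7&255=7
sll $t7, $t7, 2 → $t7=38<<2=152
lw $t3, (40) → $t3=M[40]=15
mul $t2, $t7, 18 → $t2=152*18=2736
sub $t2, $t2, 1 → $t2=2736-1=2735
sw $t2, (48) → M[48]=2735
add $t3, $t3, 11 → $t3=15+11=26
add $t2, $t7, $t7 → $t2=152+152=304
mul $t7, $t7, 18 → $t7=152*18=2736
lw $t3, (48) → $t3=M[48]=2735
halt.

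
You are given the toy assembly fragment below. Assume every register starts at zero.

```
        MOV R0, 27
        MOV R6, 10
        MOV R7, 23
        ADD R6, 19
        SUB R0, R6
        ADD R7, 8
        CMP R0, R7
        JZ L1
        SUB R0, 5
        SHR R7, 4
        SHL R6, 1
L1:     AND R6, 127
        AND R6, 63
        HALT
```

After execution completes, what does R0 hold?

MOV R0, 27 → R0=27
MOV R6, 10 → R6=10
MOV R7, 23 → R7=23
ADD R6, 19 → R6=10+19=29
SUB R0, R6 → R0=27-29=-2
ADD R7, 8 → R7=23+8=31
CMP R0, R7  (cmp -2,31)
JZ L1: not taken
SUB R0, 5 → R0=(-2)-5=-7
SHR R7, 4 → R7=31>>4=1
SHL R6, 1 → R6=29<<1=58
AND R6, 127 → R6=58&127=58
AND R6, 63 → R6=58&63=58
halt.

-7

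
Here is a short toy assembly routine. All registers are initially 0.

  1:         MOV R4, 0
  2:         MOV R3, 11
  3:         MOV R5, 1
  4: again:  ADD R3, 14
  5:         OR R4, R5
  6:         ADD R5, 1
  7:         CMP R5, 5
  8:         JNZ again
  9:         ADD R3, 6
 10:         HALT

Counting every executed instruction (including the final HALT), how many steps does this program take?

25

R4=0
R3=11
R5=1
R3=11+14=25
R4=0|1=1
R5=1+1=2
CMP R5, 5  (cmp 2,5)
JNZ again: taken
R3=25+14=39
R4=1|2=3
R5=2+1=3
CMP R5, 5  (cmp 3,5)
JNZ again: taken
R3=39+14=53
R4=3|3=3
R5=3+1=4
CMP R5, 5  (cmp 4,5)
JNZ again: taken
R3=53+14=67
R4=3|4=7
R5=4+1=5
CMP R5, 5  (cmp 5,5)
JNZ again: not taken
R3=67+6=73
halt.
Total executed instructions: 25.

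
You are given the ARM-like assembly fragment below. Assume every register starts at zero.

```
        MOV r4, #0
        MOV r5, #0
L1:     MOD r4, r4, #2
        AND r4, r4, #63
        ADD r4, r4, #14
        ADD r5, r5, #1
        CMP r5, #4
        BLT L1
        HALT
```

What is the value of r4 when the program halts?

14

r4=0
r5=0
r4=0%2=0
r4=0&63=0
r4=0+14=14
r5=0+1=1
CMP r5, #4  (cmp 1,4)
BLT L1: taken
r4=14%2=0
r4=0&63=0
r4=0+14=14
r5=1+1=2
CMP r5, #4  (cmp 2,4)
BLT L1: taken
r4=14%2=0
r4=0&63=0
r4=0+14=14
r5=2+1=3
CMP r5, #4  (cmp 3,4)
BLT L1: taken
r4=14%2=0
r4=0&63=0
r4=0+14=14
r5=3+1=4
CMP r5, #4  (cmp 4,4)
BLT L1: not taken
halt.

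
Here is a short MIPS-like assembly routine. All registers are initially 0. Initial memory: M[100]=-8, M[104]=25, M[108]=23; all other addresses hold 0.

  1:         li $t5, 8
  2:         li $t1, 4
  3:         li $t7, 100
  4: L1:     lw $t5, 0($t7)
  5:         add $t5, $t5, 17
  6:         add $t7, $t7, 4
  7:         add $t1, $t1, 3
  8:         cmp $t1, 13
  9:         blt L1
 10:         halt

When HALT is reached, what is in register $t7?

$t5=8
$t1=4
$t7=100
$t5=M[100]=-8
$t5=(-8)+17=9
$t7=100+4=104
$t1=4+3=7
cmp $t1, 13  (cmp 7,13)
blt L1: taken
$t5=M[104]=25
$t5=25+17=42
$t7=104+4=108
$t1=7+3=10
cmp $t1, 13  (cmp 10,13)
blt L1: taken
$t5=M[108]=23
$t5=23+17=40
$t7=108+4=112
$t1=10+3=13
cmp $t1, 13  (cmp 13,13)
blt L1: not taken
halt.

112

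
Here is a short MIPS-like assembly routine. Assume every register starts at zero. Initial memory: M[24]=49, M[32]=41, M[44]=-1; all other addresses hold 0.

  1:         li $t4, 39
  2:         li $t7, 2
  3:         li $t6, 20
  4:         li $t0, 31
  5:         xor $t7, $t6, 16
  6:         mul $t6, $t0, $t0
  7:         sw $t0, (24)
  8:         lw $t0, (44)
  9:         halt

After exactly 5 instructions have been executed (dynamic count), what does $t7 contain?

4

$t4=39
$t7=2
$t6=20
$t0=31
$t7=20^16=4
After step 5: $t7 = 4.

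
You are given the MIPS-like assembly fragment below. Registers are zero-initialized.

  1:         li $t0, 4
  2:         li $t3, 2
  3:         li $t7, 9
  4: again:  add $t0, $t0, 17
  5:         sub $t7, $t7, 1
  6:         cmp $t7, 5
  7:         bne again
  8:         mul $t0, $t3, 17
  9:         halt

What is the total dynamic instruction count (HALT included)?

$t0=4
$t3=2
$t7=9
$t0=4+17=21
$t7=9-1=8
cmp $t7, 5  (cmp 8,5)
bne again: taken
$t0=21+17=38
$t7=8-1=7
cmp $t7, 5  (cmp 7,5)
bne again: taken
$t0=38+17=55
$t7=7-1=6
cmp $t7, 5  (cmp 6,5)
bne again: taken
$t0=55+17=72
$t7=6-1=5
cmp $t7, 5  (cmp 5,5)
bne again: not taken
$t0=2*17=34
halt.
Total executed instructions: 21.

21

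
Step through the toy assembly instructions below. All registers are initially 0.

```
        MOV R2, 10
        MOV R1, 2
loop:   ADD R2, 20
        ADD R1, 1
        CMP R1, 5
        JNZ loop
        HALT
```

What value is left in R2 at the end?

after MOV R2, 10: R2=10
after MOV R1, 2: R1=2
after ADD R2, 20: R2=10+20=30
after ADD R1, 1: R1=2+1=3
CMP R1, 5  (cmp 3,5)
JNZ loop: taken
after ADD R2, 20: R2=30+20=50
after ADD R1, 1: R1=3+1=4
CMP R1, 5  (cmp 4,5)
JNZ loop: taken
after ADD R2, 20: R2=50+20=70
after ADD R1, 1: R1=4+1=5
CMP R1, 5  (cmp 5,5)
JNZ loop: not taken
halt.

70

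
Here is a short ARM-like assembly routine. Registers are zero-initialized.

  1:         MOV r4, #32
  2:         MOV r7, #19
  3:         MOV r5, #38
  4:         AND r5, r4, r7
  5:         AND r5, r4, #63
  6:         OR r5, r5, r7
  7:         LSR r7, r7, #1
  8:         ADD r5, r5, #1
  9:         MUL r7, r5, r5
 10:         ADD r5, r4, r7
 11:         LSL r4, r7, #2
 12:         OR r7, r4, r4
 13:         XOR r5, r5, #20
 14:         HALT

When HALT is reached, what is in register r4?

r4=32
r7=19
r5=38
r5=32&19=0
r5=32&63=32
r5=32|19=51
r7=19>>1=9
r5=51+1=52
r7=52*52=2704
r5=32+2704=2736
r4=2704<<2=10816
r7=10816|10816=10816
r5=2736^20=2724
halt.

10816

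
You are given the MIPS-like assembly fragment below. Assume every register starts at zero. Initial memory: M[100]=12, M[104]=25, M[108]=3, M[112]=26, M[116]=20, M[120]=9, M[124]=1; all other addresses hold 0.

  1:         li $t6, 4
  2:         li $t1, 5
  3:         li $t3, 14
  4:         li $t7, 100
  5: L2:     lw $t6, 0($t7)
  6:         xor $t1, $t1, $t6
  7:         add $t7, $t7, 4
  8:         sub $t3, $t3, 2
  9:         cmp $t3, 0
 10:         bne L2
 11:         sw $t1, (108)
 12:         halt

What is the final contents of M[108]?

li $t6, 4 → $t6=4
li $t1, 5 → $t1=5
li $t3, 14 → $t3=14
li $t7, 100 → $t7=100
lw $t6, 0($t7) → $t6=M[100]=12
xor $t1, $t1, $t6 → $t1=5^12=9
add $t7, $t7, 4 → $t7=100+4=104
sub $t3, $t3, 2 → $t3=14-2=12
cmp $t3, 0  (cmp 12,0)
bne L2: taken
lw $t6, 0($t7) → $t6=M[104]=25
xor $t1, $t1, $t6 → $t1=9^25=16
add $t7, $t7, 4 → $t7=104+4=108
sub $t3, $t3, 2 → $t3=12-2=10
cmp $t3, 0  (cmp 10,0)
bne L2: taken
lw $t6, 0($t7) → $t6=M[108]=3
xor $t1, $t1, $t6 → $t1=16^3=19
add $t7, $t7, 4 → $t7=108+4=112
sub $t3, $t3, 2 → $t3=10-2=8
cmp $t3, 0  (cmp 8,0)
bne L2: taken
lw $t6, 0($t7) → $t6=M[112]=26
xor $t1, $t1, $t6 → $t1=19^26=9
add $t7, $t7, 4 → $t7=112+4=116
sub $t3, $t3, 2 → $t3=8-2=6
cmp $t3, 0  (cmp 6,0)
bne L2: taken
lw $t6, 0($t7) → $t6=M[116]=20
xor $t1, $t1, $t6 → $t1=9^20=29
add $t7, $t7, 4 → $t7=116+4=120
sub $t3, $t3, 2 → $t3=6-2=4
cmp $t3, 0  (cmp 4,0)
bne L2: taken
lw $t6, 0($t7) → $t6=M[120]=9
xor $t1, $t1, $t6 → $t1=29^9=20
add $t7, $t7, 4 → $t7=120+4=124
sub $t3, $t3, 2 → $t3=4-2=2
cmp $t3, 0  (cmp 2,0)
bne L2: taken
lw $t6, 0($t7) → $t6=M[124]=1
xor $t1, $t1, $t6 → $t1=20^1=21
add $t7, $t7, 4 → $t7=124+4=128
sub $t3, $t3, 2 → $t3=2-2=0
cmp $t3, 0  (cmp 0,0)
bne L2: not taken
sw $t1, (108) → M[108]=21
halt.

21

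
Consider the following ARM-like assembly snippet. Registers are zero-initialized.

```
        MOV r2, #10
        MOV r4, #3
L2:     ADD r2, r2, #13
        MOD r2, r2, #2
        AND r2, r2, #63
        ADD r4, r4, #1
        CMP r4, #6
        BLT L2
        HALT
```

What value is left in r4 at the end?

after MOV r2, #10: r2=10
after MOV r4, #3: r4=3
after ADD r2, r2, #13: r2=10+13=23
after MOD r2, r2, #2: r2=23%2=1
after AND r2, r2, #63: r2=1&63=1
after ADD r4, r4, #1: r4=3+1=4
CMP r4, #6  (cmp 4,6)
BLT L2: taken
after ADD r2, r2, #13: r2=1+13=14
after MOD r2, r2, #2: r2=14%2=0
after AND r2, r2, #63: r2=0&63=0
after ADD r4, r4, #1: r4=4+1=5
CMP r4, #6  (cmp 5,6)
BLT L2: taken
after ADD r2, r2, #13: r2=0+13=13
after MOD r2, r2, #2: r2=13%2=1
after AND r2, r2, #63: r2=1&63=1
after ADD r4, r4, #1: r4=5+1=6
CMP r4, #6  (cmp 6,6)
BLT L2: not taken
halt.

6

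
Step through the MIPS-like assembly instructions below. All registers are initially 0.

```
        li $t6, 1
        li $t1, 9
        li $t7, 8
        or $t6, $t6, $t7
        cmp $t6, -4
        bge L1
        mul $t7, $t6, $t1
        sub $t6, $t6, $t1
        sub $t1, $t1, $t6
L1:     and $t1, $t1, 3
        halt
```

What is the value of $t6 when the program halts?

9

after li $t6, 1: $t6=1
after li $t1, 9: $t1=9
after li $t7, 8: $t7=8
after or $t6, $t6, $t7: $t6=1|8=9
cmp $t6, -4  (cmp 9,-4)
bge L1: taken
after and $t1, $t1, 3: $t1=9&3=1
halt.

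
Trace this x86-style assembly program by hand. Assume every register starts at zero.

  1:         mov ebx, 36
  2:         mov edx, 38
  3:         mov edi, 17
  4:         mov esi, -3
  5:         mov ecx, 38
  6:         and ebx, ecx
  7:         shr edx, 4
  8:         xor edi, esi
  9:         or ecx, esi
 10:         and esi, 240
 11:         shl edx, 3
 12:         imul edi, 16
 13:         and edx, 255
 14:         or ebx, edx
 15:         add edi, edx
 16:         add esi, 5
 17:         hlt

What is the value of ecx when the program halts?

-1

ebx=36
edx=38
edi=17
esi=-3
ecx=38
ebx=36&38=36
edx=38>>4=2
edi=17^(-3)=-20
ecx=38|(-3)=-1
esi=(-3)&240=240
edx=2<<3=16
edi=(-20)*16=-320
edx=16&255=16
ebx=36|16=52
edi=(-320)+16=-304
esi=240+5=245
halt.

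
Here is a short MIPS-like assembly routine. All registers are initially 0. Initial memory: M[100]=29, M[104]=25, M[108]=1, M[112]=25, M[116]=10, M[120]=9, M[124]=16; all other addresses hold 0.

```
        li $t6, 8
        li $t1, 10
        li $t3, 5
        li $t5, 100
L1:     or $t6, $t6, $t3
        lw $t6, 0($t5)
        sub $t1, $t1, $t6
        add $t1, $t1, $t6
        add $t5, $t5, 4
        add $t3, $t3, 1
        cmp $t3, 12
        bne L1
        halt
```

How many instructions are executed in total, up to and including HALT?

after li $t6, 8: $t6=8
after li $t1, 10: $t1=10
after li $t3, 5: $t3=5
after li $t5, 100: $t5=100
after or $t6, $t6, $t3: $t6=8|5=13
after lw $t6, 0($t5): $t6=M[100]=29
after sub $t1, $t1, $t6: $t1=10-29=-19
after add $t1, $t1, $t6: $t1=(-19)+29=10
after add $t5, $t5, 4: $t5=100+4=104
after add $t3, $t3, 1: $t3=5+1=6
cmp $t3, 12  (cmp 6,12)
bne L1: taken
after or $t6, $t6, $t3: $t6=29|6=31
after lw $t6, 0($t5): $t6=M[104]=25
after sub $t1, $t1, $t6: $t1=10-25=-15
after add $t1, $t1, $t6: $t1=(-15)+25=10
after add $t5, $t5, 4: $t5=104+4=108
after add $t3, $t3, 1: $t3=6+1=7
cmp $t3, 12  (cmp 7,12)
bne L1: taken
after or $t6, $t6, $t3: $t6=25|7=31
after lw $t6, 0($t5): $t6=M[108]=1
after sub $t1, $t1, $t6: $t1=10-1=9
after add $t1, $t1, $t6: $t1=9+1=10
after add $t5, $t5, 4: $t5=108+4=112
after add $t3, $t3, 1: $t3=7+1=8
cmp $t3, 12  (cmp 8,12)
bne L1: taken
after or $t6, $t6, $t3: $t6=1|8=9
after lw $t6, 0($t5): $t6=M[112]=25
after sub $t1, $t1, $t6: $t1=10-25=-15
after add $t1, $t1, $t6: $t1=(-15)+25=10
after add $t5, $t5, 4: $t5=112+4=116
after add $t3, $t3, 1: $t3=8+1=9
cmp $t3, 12  (cmp 9,12)
bne L1: taken
after or $t6, $t6, $t3: $t6=25|9=25
after lw $t6, 0($t5): $t6=M[116]=10
after sub $t1, $t1, $t6: $t1=10-10=0
after add $t1, $t1, $t6: $t1=0+10=10
after add $t5, $t5, 4: $t5=116+4=120
after add $t3, $t3, 1: $t3=9+1=10
cmp $t3, 12  (cmp 10,12)
bne L1: taken
after or $t6, $t6, $t3: $t6=10|10=10
after lw $t6, 0($t5): $t6=M[120]=9
after sub $t1, $t1, $t6: $t1=10-9=1
after add $t1, $t1, $t6: $t1=1+9=10
after add $t5, $t5, 4: $t5=120+4=124
after add $t3, $t3, 1: $t3=10+1=11
cmp $t3, 12  (cmp 11,12)
bne L1: taken
after or $t6, $t6, $t3: $t6=9|11=11
after lw $t6, 0($t5): $t6=M[124]=16
after sub $t1, $t1, $t6: $t1=10-16=-6
after add $t1, $t1, $t6: $t1=(-6)+16=10
after add $t5, $t5, 4: $t5=124+4=128
after add $t3, $t3, 1: $t3=11+1=12
cmp $t3, 12  (cmp 12,12)
bne L1: not taken
halt.
Total executed instructions: 61.

61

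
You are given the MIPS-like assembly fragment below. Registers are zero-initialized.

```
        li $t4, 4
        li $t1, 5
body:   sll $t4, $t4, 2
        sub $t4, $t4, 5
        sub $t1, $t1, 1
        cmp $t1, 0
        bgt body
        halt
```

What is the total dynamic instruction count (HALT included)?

$t4=4
$t1=5
$t4=4<<2=16
$t4=16-5=11
$t1=5-1=4
cmp $t1, 0  (cmp 4,0)
bgt body: taken
$t4=11<<2=44
$t4=44-5=39
$t1=4-1=3
cmp $t1, 0  (cmp 3,0)
bgt body: taken
$t4=39<<2=156
$t4=156-5=151
$t1=3-1=2
cmp $t1, 0  (cmp 2,0)
bgt body: taken
$t4=151<<2=604
$t4=604-5=599
$t1=2-1=1
cmp $t1, 0  (cmp 1,0)
bgt body: taken
$t4=599<<2=2396
$t4=2396-5=2391
$t1=1-1=0
cmp $t1, 0  (cmp 0,0)
bgt body: not taken
halt.
Total executed instructions: 28.

28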